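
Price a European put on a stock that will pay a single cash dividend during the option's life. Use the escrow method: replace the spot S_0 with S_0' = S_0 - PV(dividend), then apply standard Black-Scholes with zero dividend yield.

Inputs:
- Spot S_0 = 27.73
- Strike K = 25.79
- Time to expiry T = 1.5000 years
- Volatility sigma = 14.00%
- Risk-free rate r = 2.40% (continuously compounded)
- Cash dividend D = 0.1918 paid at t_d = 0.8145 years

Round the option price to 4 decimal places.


Answer: Price = 0.7639

Derivation:
PV(D) = D * exp(-r * t_d) = 0.1918 * 0.98064182 = 0.18808710
S_0' = S_0 - PV(D) = 27.7300 - 0.18808710 = 27.54191290
d1 = (ln(S_0'/K) + (r + sigma^2/2)*T) / (sigma*sqrt(T)) = 0.67898765
d2 = d1 - sigma*sqrt(T) = 0.50752337
exp(-rT) = 0.96464029
N(-d1) = 0.24857284; N(-d2) = 0.30589382
P = K * exp(-rT) * N(-d2) - S_0' * N(-d1) = 25.7900 * 0.96464029 * 0.30589382 - 27.54191290 * 0.24857284 = 0.7639


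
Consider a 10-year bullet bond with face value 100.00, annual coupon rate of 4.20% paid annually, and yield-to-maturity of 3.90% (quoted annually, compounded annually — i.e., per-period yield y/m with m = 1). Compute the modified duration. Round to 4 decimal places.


Coupon per period c = face * coupon_rate / m = 4.200000
Periods per year m = 1; per-period yield y/m = 0.039000
Number of cashflows N = 10
Cashflows (t years, CF_t, discount factor 1/(1+y/m)^(m*t), PV):
  t = 1.0000: CF_t = 4.200000, DF = 0.962464, PV = 4.042348
  t = 2.0000: CF_t = 4.200000, DF = 0.926337, PV = 3.890614
  t = 3.0000: CF_t = 4.200000, DF = 0.891566, PV = 3.744576
  t = 4.0000: CF_t = 4.200000, DF = 0.858100, PV = 3.604019
  t = 5.0000: CF_t = 4.200000, DF = 0.825890, PV = 3.468738
  t = 6.0000: CF_t = 4.200000, DF = 0.794889, PV = 3.338536
  t = 7.0000: CF_t = 4.200000, DF = 0.765052, PV = 3.213220
  t = 8.0000: CF_t = 4.200000, DF = 0.736335, PV = 3.092608
  t = 9.0000: CF_t = 4.200000, DF = 0.708696, PV = 2.976524
  t = 10.0000: CF_t = 104.200000, DF = 0.682094, PV = 71.074243
Price P = sum_t PV_t = 102.445427
First compute Macaulay numerator sum_t t * PV_t:
  t * PV_t at t = 1.0000: 4.042348
  t * PV_t at t = 2.0000: 7.781229
  t * PV_t at t = 3.0000: 11.233728
  t * PV_t at t = 4.0000: 14.416077
  t * PV_t at t = 5.0000: 17.343692
  t * PV_t at t = 6.0000: 20.031213
  t * PV_t at t = 7.0000: 22.492540
  t * PV_t at t = 8.0000: 24.740866
  t * PV_t at t = 9.0000: 26.788714
  t * PV_t at t = 10.0000: 710.742431
Macaulay duration D = 859.612839 / 102.445427 = 8.390934
Modified duration = D / (1 + y/m) = 8.390934 / (1 + 0.039000) = 8.075971

Answer: Modified duration = 8.0760


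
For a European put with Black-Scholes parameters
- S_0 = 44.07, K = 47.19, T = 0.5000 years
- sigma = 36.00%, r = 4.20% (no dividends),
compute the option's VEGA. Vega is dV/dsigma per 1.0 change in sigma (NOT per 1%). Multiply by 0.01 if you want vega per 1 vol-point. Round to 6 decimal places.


d1 = -0.0589362773; d2 = -0.3134947185
phi(d1) = 0.3982500217; exp(-qT) = 1.0000000000; exp(-rT) = 0.9792189646
Vega = S * exp(-qT) * phi(d1) * sqrt(T) = 44.0700 * 1.0000000000 * 0.3982500217 * 0.7071067812 = 12.410345

Answer: Vega = 12.410345


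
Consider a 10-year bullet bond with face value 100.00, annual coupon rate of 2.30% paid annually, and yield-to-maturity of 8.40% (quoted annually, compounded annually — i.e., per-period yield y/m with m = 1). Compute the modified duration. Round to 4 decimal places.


Answer: Modified duration = 8.0188

Derivation:
Coupon per period c = face * coupon_rate / m = 2.300000
Periods per year m = 1; per-period yield y/m = 0.084000
Number of cashflows N = 10
Cashflows (t years, CF_t, discount factor 1/(1+y/m)^(m*t), PV):
  t = 1.0000: CF_t = 2.300000, DF = 0.922509, PV = 2.121771
  t = 2.0000: CF_t = 2.300000, DF = 0.851023, PV = 1.957354
  t = 3.0000: CF_t = 2.300000, DF = 0.785077, PV = 1.805677
  t = 4.0000: CF_t = 2.300000, DF = 0.724241, PV = 1.665753
  t = 5.0000: CF_t = 2.300000, DF = 0.668119, PV = 1.536673
  t = 6.0000: CF_t = 2.300000, DF = 0.616346, PV = 1.417595
  t = 7.0000: CF_t = 2.300000, DF = 0.568585, PV = 1.307744
  t = 8.0000: CF_t = 2.300000, DF = 0.524524, PV = 1.206406
  t = 9.0000: CF_t = 2.300000, DF = 0.483879, PV = 1.112921
  t = 10.0000: CF_t = 102.300000, DF = 0.446383, PV = 45.664932
Price P = sum_t PV_t = 59.796826
First compute Macaulay numerator sum_t t * PV_t:
  t * PV_t at t = 1.0000: 2.121771
  t * PV_t at t = 2.0000: 3.914707
  t * PV_t at t = 3.0000: 5.417030
  t * PV_t at t = 4.0000: 6.663014
  t * PV_t at t = 5.0000: 7.683364
  t * PV_t at t = 6.0000: 8.505569
  t * PV_t at t = 7.0000: 9.154211
  t * PV_t at t = 8.0000: 9.651250
  t * PV_t at t = 9.0000: 10.016288
  t * PV_t at t = 10.0000: 456.649316
Macaulay duration D = 519.776521 / 59.796826 = 8.692376
Modified duration = D / (1 + y/m) = 8.692376 / (1 + 0.084000) = 8.018797


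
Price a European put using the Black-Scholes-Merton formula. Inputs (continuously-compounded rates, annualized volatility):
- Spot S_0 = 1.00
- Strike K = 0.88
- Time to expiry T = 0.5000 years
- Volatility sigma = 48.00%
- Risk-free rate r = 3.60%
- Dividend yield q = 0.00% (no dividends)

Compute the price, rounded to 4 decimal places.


d1 = (ln(S/K) + (r - q + 0.5*sigma^2) * T) / (sigma * sqrt(T)) = 0.59937132
d2 = d1 - sigma * sqrt(T) = 0.25996006
exp(-rT) = 0.98216103; exp(-qT) = 1.00000000
P = K * exp(-rT) * N(-d2) - S_0 * exp(-qT) * N(-d1)
N(-d1) = 0.27446265; N(-d2) = 0.39744729
P = 0.8800 * 0.98216103 * 0.39744729 - 1.0000 * 1.00000000 * 0.27446265 = 0.0691

Answer: Price = 0.0691


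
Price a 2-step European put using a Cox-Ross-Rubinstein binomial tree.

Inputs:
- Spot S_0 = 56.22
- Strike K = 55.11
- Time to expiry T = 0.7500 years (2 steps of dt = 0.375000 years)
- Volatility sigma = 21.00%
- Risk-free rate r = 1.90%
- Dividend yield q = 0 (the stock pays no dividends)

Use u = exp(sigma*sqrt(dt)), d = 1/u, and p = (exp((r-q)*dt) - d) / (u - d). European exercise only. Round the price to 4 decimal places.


dt = T/N = 0.375000
u = exp(sigma*sqrt(dt)) = 1.137233; d = 1/u = 0.879327
p = (exp((r-q)*dt) - d) / (u - d) = 0.495620
Discount per step: exp(-r*dt) = 0.992900
Stock lattice S(k, i) with i counting down-moves:
  k=0: S(0,0) = 56.2200
  k=1: S(1,0) = 63.9352; S(1,1) = 49.4358
  k=2: S(2,0) = 72.7093; S(2,1) = 56.2200; S(2,2) = 43.4702
Terminal payoffs V(N, i) = max(K - S_T, 0):
  V(2,0) = 0.000000; V(2,1) = 0.000000; V(2,2) = 11.639778
Backward induction: V(k, i) = exp(-r*dt) * [p * V(k+1, i) + (1-p) * V(k+1, i+1)].
  V(1,0) = exp(-r*dt) * [p*0.000000 + (1-p)*0.000000] = 0.000000
  V(1,1) = exp(-r*dt) * [p*0.000000 + (1-p)*11.639778] = 5.829194
  V(0,0) = exp(-r*dt) * [p*0.000000 + (1-p)*5.829194] = 2.919257

Answer: Price = V(0,0) = 2.9193


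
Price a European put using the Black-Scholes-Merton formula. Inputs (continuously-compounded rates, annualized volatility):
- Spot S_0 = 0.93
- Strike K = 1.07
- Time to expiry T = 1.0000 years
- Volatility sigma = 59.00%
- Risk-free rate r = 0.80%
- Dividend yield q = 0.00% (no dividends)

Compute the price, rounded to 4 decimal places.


d1 = (ln(S/K) + (r - q + 0.5*sigma^2) * T) / (sigma * sqrt(T)) = 0.07088247
d2 = d1 - sigma * sqrt(T) = -0.51911753
exp(-rT) = 0.99203191; exp(-qT) = 1.00000000
P = K * exp(-rT) * N(-d2) - S_0 * exp(-qT) * N(-d1)
N(-d1) = 0.47174565; N(-d2) = 0.69816061
P = 1.0700 * 0.99203191 * 0.69816061 - 0.9300 * 1.00000000 * 0.47174565 = 0.3024

Answer: Price = 0.3024


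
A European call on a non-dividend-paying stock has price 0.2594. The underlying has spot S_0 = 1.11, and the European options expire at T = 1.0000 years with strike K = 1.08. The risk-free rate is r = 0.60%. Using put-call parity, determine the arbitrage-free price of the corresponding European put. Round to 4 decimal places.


Put-call parity: C - P = S_0 * exp(-qT) - K * exp(-rT).
S_0 * exp(-qT) = 1.1100 * 1.00000000 = 1.11000000
K * exp(-rT) = 1.0800 * 0.99401796 = 1.07353940
P = C - S*exp(-qT) + K*exp(-rT)
P = 0.2594 - 1.11000000 + 1.07353940 = 0.2229

Answer: Put price = 0.2229


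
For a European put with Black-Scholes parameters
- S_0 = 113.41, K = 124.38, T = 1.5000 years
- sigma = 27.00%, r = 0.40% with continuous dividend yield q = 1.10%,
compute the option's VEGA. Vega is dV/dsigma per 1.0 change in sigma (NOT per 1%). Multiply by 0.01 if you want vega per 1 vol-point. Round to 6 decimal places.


Answer: Vega = 53.930688

Derivation:
d1 = -0.1456291957; d2 = -0.4763103110
phi(d1) = 0.3947342740; exp(-qT) = 0.9836353794; exp(-rT) = 0.9940179641
Vega = S * exp(-qT) * phi(d1) * sqrt(T) = 113.4100 * 0.9836353794 * 0.3947342740 * 1.2247448714 = 53.930688


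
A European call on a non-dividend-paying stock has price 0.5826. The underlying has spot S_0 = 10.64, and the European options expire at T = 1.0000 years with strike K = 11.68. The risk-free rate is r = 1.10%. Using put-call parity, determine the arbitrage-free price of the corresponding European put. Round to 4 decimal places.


Put-call parity: C - P = S_0 * exp(-qT) - K * exp(-rT).
S_0 * exp(-qT) = 10.6400 * 1.00000000 = 10.64000000
K * exp(-rT) = 11.6800 * 0.98906028 = 11.55222406
P = C - S*exp(-qT) + K*exp(-rT)
P = 0.5826 - 10.64000000 + 11.55222406 = 1.4948

Answer: Put price = 1.4948


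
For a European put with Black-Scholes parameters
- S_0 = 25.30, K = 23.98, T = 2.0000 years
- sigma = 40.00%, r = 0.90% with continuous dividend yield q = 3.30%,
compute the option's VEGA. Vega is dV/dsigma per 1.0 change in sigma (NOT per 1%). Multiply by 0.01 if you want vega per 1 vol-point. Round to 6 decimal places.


Answer: Vega = 12.801964

Derivation:
d1 = 0.2927143582; d2 = -0.2729710667
phi(d1) = 0.3822121795; exp(-qT) = 0.9361308643; exp(-rT) = 0.9821610324
Vega = S * exp(-qT) * phi(d1) * sqrt(T) = 25.3000 * 0.9361308643 * 0.3822121795 * 1.4142135624 = 12.801964


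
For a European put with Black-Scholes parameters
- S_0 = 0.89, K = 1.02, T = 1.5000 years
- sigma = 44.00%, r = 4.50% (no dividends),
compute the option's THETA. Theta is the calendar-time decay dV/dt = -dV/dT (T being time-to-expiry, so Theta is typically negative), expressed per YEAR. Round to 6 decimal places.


Answer: Theta = -0.035066

Derivation:
d1 = 0.1417058699; d2 = -0.3971818735
phi(d1) = 0.3949568305; exp(-qT) = 1.0000000000; exp(-rT) = 0.9347277206
Theta = -S*exp(-qT)*phi(d1)*sigma/(2*sqrt(T)) + r*K*exp(-rT)*N(-d2) - q*S*exp(-qT)*N(-d1)
N(-d1) = 0.4436561691; N(-d2) = 0.6543833260; sqrt(T) = 1.2247448714
Term 1 = -0.8900 * 1.0000000000 * 0.3949568305 * 0.4400 / (2 * 1.2247448714) = -0.0631417606
Term 2 = 0.0450 * 1.0200 * 0.9347277206 * 0.6543833260 = 0.0280756638
Term 3 = 0 (no dividend yield, q = 0)
Theta = -0.0631417606 + (0.0280756638) + (0.0000000000) = -0.035066


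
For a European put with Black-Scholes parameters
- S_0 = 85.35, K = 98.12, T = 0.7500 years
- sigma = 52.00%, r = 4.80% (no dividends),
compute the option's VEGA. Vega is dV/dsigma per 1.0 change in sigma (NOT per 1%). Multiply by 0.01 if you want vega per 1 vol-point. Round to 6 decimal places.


Answer: Vega = 29.487626

Derivation:
d1 = -0.0045094834; d2 = -0.4548426934
phi(d1) = 0.3989382241; exp(-qT) = 1.0000000000; exp(-rT) = 0.9646402935
Vega = S * exp(-qT) * phi(d1) * sqrt(T) = 85.3500 * 1.0000000000 * 0.3989382241 * 0.8660254038 = 29.487626


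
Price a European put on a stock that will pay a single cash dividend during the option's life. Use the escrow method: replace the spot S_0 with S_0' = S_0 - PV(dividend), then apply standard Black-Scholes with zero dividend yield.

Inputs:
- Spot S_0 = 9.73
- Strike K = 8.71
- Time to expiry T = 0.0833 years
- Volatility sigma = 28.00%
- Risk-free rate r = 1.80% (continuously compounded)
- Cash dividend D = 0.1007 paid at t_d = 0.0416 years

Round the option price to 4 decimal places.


Answer: Price = 0.0366

Derivation:
PV(D) = D * exp(-r * t_d) = 0.1007 * 0.99925148 = 0.10062462
S_0' = S_0 - PV(D) = 9.7300 - 0.10062462 = 9.62937538
d1 = (ln(S_0'/K) + (r + sigma^2/2)*T) / (sigma*sqrt(T)) = 1.30067562
d2 = d1 - sigma*sqrt(T) = 1.21986275
exp(-rT) = 0.99850172
N(-d1) = 0.09668475; N(-d2) = 0.11125845
P = K * exp(-rT) * N(-d2) - S_0' * N(-d1) = 8.7100 * 0.99850172 * 0.11125845 - 9.62937538 * 0.09668475 = 0.0366


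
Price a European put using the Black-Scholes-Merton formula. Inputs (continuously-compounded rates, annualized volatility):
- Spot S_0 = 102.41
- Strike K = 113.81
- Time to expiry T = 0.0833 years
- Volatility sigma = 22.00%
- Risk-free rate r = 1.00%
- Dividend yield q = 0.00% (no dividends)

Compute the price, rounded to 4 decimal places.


Answer: Price = 11.4469

Derivation:
d1 = (ln(S/K) + (r - q + 0.5*sigma^2) * T) / (sigma * sqrt(T)) = -1.61738452
d2 = d1 - sigma * sqrt(T) = -1.68088035
exp(-rT) = 0.99916735; exp(-qT) = 1.00000000
P = K * exp(-rT) * N(-d2) - S_0 * exp(-qT) * N(-d1)
N(-d1) = 0.94710235; N(-d2) = 0.95360692
P = 113.8100 * 0.99916735 * 0.95360692 - 102.4100 * 1.00000000 * 0.94710235 = 11.4469


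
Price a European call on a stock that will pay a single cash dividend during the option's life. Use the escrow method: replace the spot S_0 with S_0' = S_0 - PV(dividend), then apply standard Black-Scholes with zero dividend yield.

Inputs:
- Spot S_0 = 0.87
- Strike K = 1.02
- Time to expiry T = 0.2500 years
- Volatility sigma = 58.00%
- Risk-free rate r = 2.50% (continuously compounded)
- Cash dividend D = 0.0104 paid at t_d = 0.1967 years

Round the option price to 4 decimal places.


PV(D) = D * exp(-r * t_d) = 0.0104 * 0.99509457 = 0.01034898
S_0' = S_0 - PV(D) = 0.8700 - 0.01034898 = 0.85965102
d1 = (ln(S_0'/K) + (r + sigma^2/2)*T) / (sigma*sqrt(T)) = -0.42321170
d2 = d1 - sigma*sqrt(T) = -0.71321170
exp(-rT) = 0.99376949
N(d1) = 0.33607040; N(d2) = 0.23785738
C = S_0' * N(d1) - K * exp(-rT) * N(d2) = 0.85965102 * 0.33607040 - 1.0200 * 0.99376949 * 0.23785738 = 0.0478

Answer: Price = 0.0478


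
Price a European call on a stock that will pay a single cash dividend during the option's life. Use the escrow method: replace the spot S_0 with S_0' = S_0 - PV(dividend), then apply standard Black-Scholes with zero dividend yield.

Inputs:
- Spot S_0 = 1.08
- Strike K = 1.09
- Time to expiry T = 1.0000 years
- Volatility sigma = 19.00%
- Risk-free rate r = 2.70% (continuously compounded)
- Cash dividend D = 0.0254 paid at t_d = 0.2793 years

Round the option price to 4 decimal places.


Answer: Price = 0.0770

Derivation:
PV(D) = D * exp(-r * t_d) = 0.0254 * 0.99248726 = 0.02520918
S_0' = S_0 - PV(D) = 1.0800 - 0.02520918 = 1.05479082
d1 = (ln(S_0'/K) + (r + sigma^2/2)*T) / (sigma*sqrt(T)) = 0.06428831
d2 = d1 - sigma*sqrt(T) = -0.12571169
exp(-rT) = 0.97336124
N(d1) = 0.52562967; N(d2) = 0.44998008
C = S_0' * N(d1) - K * exp(-rT) * N(d2) = 1.05479082 * 0.52562967 - 1.0900 * 0.97336124 * 0.44998008 = 0.0770


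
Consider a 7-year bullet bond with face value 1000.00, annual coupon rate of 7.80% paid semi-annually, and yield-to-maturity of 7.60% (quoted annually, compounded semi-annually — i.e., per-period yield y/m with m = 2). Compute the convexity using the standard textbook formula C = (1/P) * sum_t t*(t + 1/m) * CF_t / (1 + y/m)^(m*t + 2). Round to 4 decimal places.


Answer: Convexity = 35.3564

Derivation:
Coupon per period c = face * coupon_rate / m = 39.000000
Periods per year m = 2; per-period yield y/m = 0.038000
Number of cashflows N = 14
Cashflows (t years, CF_t, discount factor 1/(1+y/m)^(m*t), PV):
  t = 0.5000: CF_t = 39.000000, DF = 0.963391, PV = 37.572254
  t = 1.0000: CF_t = 39.000000, DF = 0.928122, PV = 36.196777
  t = 1.5000: CF_t = 39.000000, DF = 0.894145, PV = 34.871654
  t = 2.0000: CF_t = 39.000000, DF = 0.861411, PV = 33.595042
  t = 2.5000: CF_t = 39.000000, DF = 0.829876, PV = 32.365166
  t = 3.0000: CF_t = 39.000000, DF = 0.799495, PV = 31.180314
  t = 3.5000: CF_t = 39.000000, DF = 0.770227, PV = 30.038838
  t = 4.0000: CF_t = 39.000000, DF = 0.742030, PV = 28.939151
  t = 4.5000: CF_t = 39.000000, DF = 0.714865, PV = 27.879721
  t = 5.0000: CF_t = 39.000000, DF = 0.688694, PV = 26.859076
  t = 5.5000: CF_t = 39.000000, DF = 0.663482, PV = 25.875796
  t = 6.0000: CF_t = 39.000000, DF = 0.639193, PV = 24.928513
  t = 6.5000: CF_t = 39.000000, DF = 0.615793, PV = 24.015908
  t = 7.0000: CF_t = 1039.000000, DF = 0.593249, PV = 616.385762
Price P = sum_t PV_t = 1010.703972
Convexity numerator sum_t t*(t + 1/m) * CF_t / (1+y/m)^(m*t + 2):
  t = 0.5000: term = 17.435827
  t = 1.0000: term = 50.392564
  t = 1.5000: term = 97.095498
  t = 2.0000: term = 155.901571
  t = 2.5000: term = 225.291287
  t = 3.0000: term = 303.861081
  t = 3.5000: term = 390.316096
  t = 4.0000: term = 483.463372
  t = 4.5000: term = 582.205410
  t = 5.0000: term = 685.534094
  t = 5.5000: term = 792.524964
  t = 6.0000: term = 902.331804
  t = 6.5000: term = 1014.181539
  t = 7.0000: term = 30034.277893
Convexity = (1/P) * sum = 35734.812999 / 1010.703972 = 35.356360


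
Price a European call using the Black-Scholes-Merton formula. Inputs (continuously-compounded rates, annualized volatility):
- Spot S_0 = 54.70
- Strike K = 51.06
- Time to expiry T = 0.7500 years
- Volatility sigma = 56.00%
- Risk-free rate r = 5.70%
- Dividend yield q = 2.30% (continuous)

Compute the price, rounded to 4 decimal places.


Answer: Price = 12.4399

Derivation:
d1 = (ln(S/K) + (r - q + 0.5*sigma^2) * T) / (sigma * sqrt(T)) = 0.43705889
d2 = d1 - sigma * sqrt(T) = -0.04791533
exp(-rT) = 0.95815090; exp(-qT) = 0.98289793
C = S_0 * exp(-qT) * N(d1) - K * exp(-rT) * N(d2)
N(d1) = 0.66896568; N(d2) = 0.48089186
C = 54.7000 * 0.98289793 * 0.66896568 - 51.0600 * 0.95815090 * 0.48089186 = 12.4399


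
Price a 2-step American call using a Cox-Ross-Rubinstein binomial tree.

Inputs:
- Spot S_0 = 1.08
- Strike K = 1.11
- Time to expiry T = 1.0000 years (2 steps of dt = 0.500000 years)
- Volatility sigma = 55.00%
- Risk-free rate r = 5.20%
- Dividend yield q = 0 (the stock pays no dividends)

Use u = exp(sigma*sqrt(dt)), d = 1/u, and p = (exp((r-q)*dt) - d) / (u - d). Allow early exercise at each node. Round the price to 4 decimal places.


Answer: Price = V(0,0) = 0.2250

Derivation:
dt = T/N = 0.500000
u = exp(sigma*sqrt(dt)) = 1.475370; d = 1/u = 0.677796
p = (exp((r-q)*dt) - d) / (u - d) = 0.437006
Discount per step: exp(-r*dt) = 0.974335
Stock lattice S(k, i) with i counting down-moves:
  k=0: S(0,0) = 1.0800
  k=1: S(1,0) = 1.5934; S(1,1) = 0.7320
  k=2: S(2,0) = 2.3509; S(2,1) = 1.0800; S(2,2) = 0.4962
Terminal payoffs V(N, i) = max(S_T - K, 0):
  V(2,0) = 1.240854; V(2,1) = 0.000000; V(2,2) = 0.000000
Backward induction: V(k, i) = exp(-r*dt) * [p * V(k+1, i) + (1-p) * V(k+1, i+1)]; then take max(V_cont, immediate exercise) for American.
  V(1,0) = exp(-r*dt) * [p*1.240854 + (1-p)*0.000000] = 0.528344; exercise = 0.483399; V(1,0) = max -> 0.528344
  V(1,1) = exp(-r*dt) * [p*0.000000 + (1-p)*0.000000] = 0.000000; exercise = 0.000000; V(1,1) = max -> 0.000000
  V(0,0) = exp(-r*dt) * [p*0.528344 + (1-p)*0.000000] = 0.224964; exercise = 0.000000; V(0,0) = max -> 0.224964


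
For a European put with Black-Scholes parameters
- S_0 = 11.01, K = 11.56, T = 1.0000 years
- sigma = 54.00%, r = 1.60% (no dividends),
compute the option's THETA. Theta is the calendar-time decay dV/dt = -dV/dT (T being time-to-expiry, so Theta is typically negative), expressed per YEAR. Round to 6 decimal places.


d1 = 0.2093575694; d2 = -0.3306424306
phi(d1) = 0.3902944483; exp(-qT) = 1.0000000000; exp(-rT) = 0.9841273201
Theta = -S*exp(-qT)*phi(d1)*sigma/(2*sqrt(T)) + r*K*exp(-rT)*N(-d2) - q*S*exp(-qT)*N(-d1)
N(-d1) = 0.4170845567; N(-d2) = 0.6295427039; sqrt(T) = 1.0000000000
Term 1 = -11.0100 * 1.0000000000 * 0.3902944483 * 0.5400 / (2 * 1.0000000000) = -1.1602283065
Term 2 = 0.0160 * 11.5600 * 0.9841273201 * 0.6295427039 = 0.1145920002
Term 3 = 0 (no dividend yield, q = 0)
Theta = -1.1602283065 + (0.1145920002) + (0.0000000000) = -1.045636

Answer: Theta = -1.045636


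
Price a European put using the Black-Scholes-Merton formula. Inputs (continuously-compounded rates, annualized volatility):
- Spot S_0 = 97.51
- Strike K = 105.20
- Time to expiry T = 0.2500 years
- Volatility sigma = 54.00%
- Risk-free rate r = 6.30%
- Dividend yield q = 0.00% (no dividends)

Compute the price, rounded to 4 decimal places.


Answer: Price = 14.0843

Derivation:
d1 = (ln(S/K) + (r - q + 0.5*sigma^2) * T) / (sigma * sqrt(T)) = -0.08780875
d2 = d1 - sigma * sqrt(T) = -0.35780875
exp(-rT) = 0.98437338; exp(-qT) = 1.00000000
P = K * exp(-rT) * N(-d2) - S_0 * exp(-qT) * N(-d1)
N(-d1) = 0.53498566; N(-d2) = 0.63975678
P = 105.2000 * 0.98437338 * 0.63975678 - 97.5100 * 1.00000000 * 0.53498566 = 14.0843


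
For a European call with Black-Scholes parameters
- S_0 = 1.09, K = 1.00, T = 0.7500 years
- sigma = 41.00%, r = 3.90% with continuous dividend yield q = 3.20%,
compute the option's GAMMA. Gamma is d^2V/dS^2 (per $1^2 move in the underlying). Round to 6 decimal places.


Answer: Gamma = 0.915485

Derivation:
d1 = 0.4350269397; d2 = 0.0799565241
phi(d1) = 0.3629236664; exp(-qT) = 0.9762857098; exp(-rT) = 0.9711736407
Gamma = exp(-qT) * phi(d1) / (S * sigma * sqrt(T)) = 0.9762857098 * 0.3629236664 / (1.0900 * 0.4100 * 0.8660254038) = 0.915485


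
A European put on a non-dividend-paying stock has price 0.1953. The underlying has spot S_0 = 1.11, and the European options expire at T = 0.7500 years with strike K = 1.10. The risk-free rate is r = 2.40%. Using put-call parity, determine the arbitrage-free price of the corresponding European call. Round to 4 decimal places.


Answer: Call price = 0.2249

Derivation:
Put-call parity: C - P = S_0 * exp(-qT) - K * exp(-rT).
S_0 * exp(-qT) = 1.1100 * 1.00000000 = 1.11000000
K * exp(-rT) = 1.1000 * 0.98216103 = 1.08037714
C = P + S*exp(-qT) - K*exp(-rT)
C = 0.1953 + 1.11000000 - 1.08037714 = 0.2249


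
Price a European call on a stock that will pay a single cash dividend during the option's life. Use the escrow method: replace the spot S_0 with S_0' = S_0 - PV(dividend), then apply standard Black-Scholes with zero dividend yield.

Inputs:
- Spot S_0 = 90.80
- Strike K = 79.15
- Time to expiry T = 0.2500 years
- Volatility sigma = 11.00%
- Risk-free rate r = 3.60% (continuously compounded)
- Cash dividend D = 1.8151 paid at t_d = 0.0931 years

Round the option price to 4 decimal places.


Answer: Price = 10.5672

Derivation:
PV(D) = D * exp(-r * t_d) = 1.8151 * 0.99665401 = 1.80902669
S_0' = S_0 - PV(D) = 90.8000 - 1.80902669 = 88.99097331
d1 = (ln(S_0'/K) + (r + sigma^2/2)*T) / (sigma*sqrt(T)) = 2.32186645
d2 = d1 - sigma*sqrt(T) = 2.26686645
exp(-rT) = 0.99104038
N(d1) = 0.98987994; N(d2) = 0.98830081
C = S_0' * N(d1) - K * exp(-rT) * N(d2) = 88.99097331 * 0.98987994 - 79.1500 * 0.99104038 * 0.98830081 = 10.5672


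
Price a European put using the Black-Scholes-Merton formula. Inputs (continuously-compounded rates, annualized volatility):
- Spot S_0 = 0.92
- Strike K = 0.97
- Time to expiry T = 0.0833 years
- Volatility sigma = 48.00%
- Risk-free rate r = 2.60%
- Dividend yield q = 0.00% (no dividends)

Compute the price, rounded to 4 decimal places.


Answer: Price = 0.0795

Derivation:
d1 = (ln(S/K) + (r - q + 0.5*sigma^2) * T) / (sigma * sqrt(T)) = -0.29710933
d2 = d1 - sigma * sqrt(T) = -0.43564568
exp(-rT) = 0.99783654; exp(-qT) = 1.00000000
P = K * exp(-rT) * N(-d2) - S_0 * exp(-qT) * N(-d1)
N(-d1) = 0.61680848; N(-d2) = 0.66845309
P = 0.9700 * 0.99783654 * 0.66845309 - 0.9200 * 1.00000000 * 0.61680848 = 0.0795


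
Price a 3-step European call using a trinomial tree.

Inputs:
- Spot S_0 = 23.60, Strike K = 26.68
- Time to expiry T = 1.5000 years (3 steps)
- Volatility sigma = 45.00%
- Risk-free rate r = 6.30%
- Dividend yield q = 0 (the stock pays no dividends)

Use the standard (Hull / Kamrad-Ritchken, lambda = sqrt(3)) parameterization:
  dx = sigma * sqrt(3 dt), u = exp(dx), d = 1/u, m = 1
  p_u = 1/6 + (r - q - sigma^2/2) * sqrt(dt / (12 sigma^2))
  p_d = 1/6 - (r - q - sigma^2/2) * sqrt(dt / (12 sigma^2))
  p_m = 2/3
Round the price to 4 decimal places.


Answer: Price = V(0,0) = 4.8380

Derivation:
dt = T/N = 0.500000; dx = sigma*sqrt(3*dt) = 0.551135
u = exp(dx) = 1.735222; d = 1/u = 0.576295
p_u = 0.149316, p_m = 0.666667, p_d = 0.184017
Discount per step: exp(-r*dt) = 0.968991
Stock lattice S(k, j) with j the centered position index:
  k=0: S(0,+0) = 23.6000
  k=1: S(1,-1) = 13.6006; S(1,+0) = 23.6000; S(1,+1) = 40.9512
  k=2: S(2,-2) = 7.8379; S(2,-1) = 13.6006; S(2,+0) = 23.6000; S(2,+1) = 40.9512; S(2,+2) = 71.0595
  k=3: S(3,-3) = 4.5170; S(3,-2) = 7.8379; S(3,-1) = 13.6006; S(3,+0) = 23.6000; S(3,+1) = 40.9512; S(3,+2) = 71.0595; S(3,+3) = 123.3039
Terminal payoffs V(N, j) = max(S_T - K, 0):
  V(3,-3) = 0.000000; V(3,-2) = 0.000000; V(3,-1) = 0.000000; V(3,+0) = 0.000000; V(3,+1) = 14.271232; V(3,+2) = 44.379467; V(3,+3) = 96.623931
Backward induction: V(k, j) = exp(-r*dt) * [p_u * V(k+1, j+1) + p_m * V(k+1, j) + p_d * V(k+1, j-1)]
  V(2,-2) = exp(-r*dt) * [p_u*0.000000 + p_m*0.000000 + p_d*0.000000] = 0.000000
  V(2,-1) = exp(-r*dt) * [p_u*0.000000 + p_m*0.000000 + p_d*0.000000] = 0.000000
  V(2,+0) = exp(-r*dt) * [p_u*14.271232 + p_m*0.000000 + p_d*0.000000] = 2.064847
  V(2,+1) = exp(-r*dt) * [p_u*44.379467 + p_m*14.271232 + p_d*0.000000] = 15.640216
  V(2,+2) = exp(-r*dt) * [p_u*96.623931 + p_m*44.379467 + p_d*14.271232] = 45.193713
  V(1,-1) = exp(-r*dt) * [p_u*2.064847 + p_m*0.000000 + p_d*0.000000] = 0.298754
  V(1,+0) = exp(-r*dt) * [p_u*15.640216 + p_m*2.064847 + p_d*0.000000] = 3.596798
  V(1,+1) = exp(-r*dt) * [p_u*45.193713 + p_m*15.640216 + p_d*2.064847] = 17.010566
  V(0,+0) = exp(-r*dt) * [p_u*17.010566 + p_m*3.596798 + p_d*0.298754] = 4.837972


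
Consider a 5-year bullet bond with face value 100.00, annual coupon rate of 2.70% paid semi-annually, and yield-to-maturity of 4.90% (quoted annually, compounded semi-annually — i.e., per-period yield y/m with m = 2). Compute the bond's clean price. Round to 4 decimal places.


Answer: Price = 90.3478

Derivation:
Coupon per period c = face * coupon_rate / m = 1.350000
Periods per year m = 2; per-period yield y/m = 0.024500
Number of cashflows N = 10
Cashflows (t years, CF_t, discount factor 1/(1+y/m)^(m*t), PV):
  t = 0.5000: CF_t = 1.350000, DF = 0.976086, PV = 1.317716
  t = 1.0000: CF_t = 1.350000, DF = 0.952744, PV = 1.286204
  t = 1.5000: CF_t = 1.350000, DF = 0.929960, PV = 1.255446
  t = 2.0000: CF_t = 1.350000, DF = 0.907721, PV = 1.225423
  t = 2.5000: CF_t = 1.350000, DF = 0.886013, PV = 1.196118
  t = 3.0000: CF_t = 1.350000, DF = 0.864825, PV = 1.167514
  t = 3.5000: CF_t = 1.350000, DF = 0.844143, PV = 1.139594
  t = 4.0000: CF_t = 1.350000, DF = 0.823957, PV = 1.112341
  t = 4.5000: CF_t = 1.350000, DF = 0.804252, PV = 1.085741
  t = 5.0000: CF_t = 101.350000, DF = 0.785019, PV = 79.561713
Price P = sum_t PV_t = 90.347808


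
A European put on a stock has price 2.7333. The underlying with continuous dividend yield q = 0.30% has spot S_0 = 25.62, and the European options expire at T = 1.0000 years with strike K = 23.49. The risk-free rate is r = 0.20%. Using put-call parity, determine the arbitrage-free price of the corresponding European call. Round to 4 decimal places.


Answer: Call price = 4.8335

Derivation:
Put-call parity: C - P = S_0 * exp(-qT) - K * exp(-rT).
S_0 * exp(-qT) = 25.6200 * 0.99700450 = 25.54325517
K * exp(-rT) = 23.4900 * 0.99800200 = 23.44306695
C = P + S*exp(-qT) - K*exp(-rT)
C = 2.7333 + 25.54325517 - 23.44306695 = 4.8335


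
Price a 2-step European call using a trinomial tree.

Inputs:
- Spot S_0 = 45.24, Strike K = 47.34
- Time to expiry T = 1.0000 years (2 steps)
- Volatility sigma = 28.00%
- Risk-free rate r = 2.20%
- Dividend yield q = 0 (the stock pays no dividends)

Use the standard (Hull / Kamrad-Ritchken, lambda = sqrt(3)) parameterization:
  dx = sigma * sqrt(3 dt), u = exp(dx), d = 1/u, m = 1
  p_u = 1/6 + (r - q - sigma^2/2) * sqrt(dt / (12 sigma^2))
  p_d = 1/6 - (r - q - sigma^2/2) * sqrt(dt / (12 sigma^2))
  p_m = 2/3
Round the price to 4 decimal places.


Answer: Price = V(0,0) = 4.2854

Derivation:
dt = T/N = 0.500000; dx = sigma*sqrt(3*dt) = 0.342929
u = exp(dx) = 1.409068; d = 1/u = 0.709689
p_u = 0.154128, p_m = 0.666667, p_d = 0.179206
Discount per step: exp(-r*dt) = 0.989060
Stock lattice S(k, j) with j the centered position index:
  k=0: S(0,+0) = 45.2400
  k=1: S(1,-1) = 32.1063; S(1,+0) = 45.2400; S(1,+1) = 63.7462
  k=2: S(2,-2) = 22.7855; S(2,-1) = 32.1063; S(2,+0) = 45.2400; S(2,+1) = 63.7462; S(2,+2) = 89.8228
Terminal payoffs V(N, j) = max(S_T - K, 0):
  V(2,-2) = 0.000000; V(2,-1) = 0.000000; V(2,+0) = 0.000000; V(2,+1) = 16.406241; V(2,+2) = 42.482794
Backward induction: V(k, j) = exp(-r*dt) * [p_u * V(k+1, j+1) + p_m * V(k+1, j) + p_d * V(k+1, j-1)]
  V(1,-1) = exp(-r*dt) * [p_u*0.000000 + p_m*0.000000 + p_d*0.000000] = 0.000000
  V(1,+0) = exp(-r*dt) * [p_u*16.406241 + p_m*0.000000 + p_d*0.000000] = 2.500992
  V(1,+1) = exp(-r*dt) * [p_u*42.482794 + p_m*16.406241 + p_d*0.000000] = 17.293982
  V(0,+0) = exp(-r*dt) * [p_u*17.293982 + p_m*2.500992 + p_d*0.000000] = 4.285408


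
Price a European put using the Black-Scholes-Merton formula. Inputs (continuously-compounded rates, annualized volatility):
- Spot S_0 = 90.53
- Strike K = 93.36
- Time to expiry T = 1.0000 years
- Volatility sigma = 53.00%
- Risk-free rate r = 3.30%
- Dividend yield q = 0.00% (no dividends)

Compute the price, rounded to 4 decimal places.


Answer: Price = 18.7988

Derivation:
d1 = (ln(S/K) + (r - q + 0.5*sigma^2) * T) / (sigma * sqrt(T)) = 0.26918547
d2 = d1 - sigma * sqrt(T) = -0.26081453
exp(-rT) = 0.96753856; exp(-qT) = 1.00000000
P = K * exp(-rT) * N(-d2) - S_0 * exp(-qT) * N(-d1)
N(-d1) = 0.39389348; N(-d2) = 0.60288223
P = 93.3600 * 0.96753856 * 0.60288223 - 90.5300 * 1.00000000 * 0.39389348 = 18.7988


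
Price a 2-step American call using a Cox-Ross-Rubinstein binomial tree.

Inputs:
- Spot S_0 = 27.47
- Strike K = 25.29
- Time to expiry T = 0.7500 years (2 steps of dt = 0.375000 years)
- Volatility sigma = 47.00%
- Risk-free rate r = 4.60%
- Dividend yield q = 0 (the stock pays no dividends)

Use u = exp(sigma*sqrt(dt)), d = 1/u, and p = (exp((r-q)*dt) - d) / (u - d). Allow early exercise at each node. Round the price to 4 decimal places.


Answer: Price = V(0,0) = 5.8272

Derivation:
dt = T/N = 0.375000
u = exp(sigma*sqrt(dt)) = 1.333511; d = 1/u = 0.749900
p = (exp((r-q)*dt) - d) / (u - d) = 0.458353
Discount per step: exp(-r*dt) = 0.982898
Stock lattice S(k, i) with i counting down-moves:
  k=0: S(0,0) = 27.4700
  k=1: S(1,0) = 36.6315; S(1,1) = 20.5998
  k=2: S(2,0) = 48.8485; S(2,1) = 27.4700; S(2,2) = 15.4478
Terminal payoffs V(N, i) = max(S_T - K, 0):
  V(2,0) = 23.558545; V(2,1) = 2.180000; V(2,2) = 0.000000
Backward induction: V(k, i) = exp(-r*dt) * [p * V(k+1, i) + (1-p) * V(k+1, i+1)]; then take max(V_cont, immediate exercise) for American.
  V(1,0) = exp(-r*dt) * [p*23.558545 + (1-p)*2.180000] = 11.774049; exercise = 11.341537; V(1,0) = max -> 11.774049
  V(1,1) = exp(-r*dt) * [p*2.180000 + (1-p)*0.000000] = 0.982120; exercise = 0.000000; V(1,1) = max -> 0.982120
  V(0,0) = exp(-r*dt) * [p*11.774049 + (1-p)*0.982120] = 5.827238; exercise = 2.180000; V(0,0) = max -> 5.827238


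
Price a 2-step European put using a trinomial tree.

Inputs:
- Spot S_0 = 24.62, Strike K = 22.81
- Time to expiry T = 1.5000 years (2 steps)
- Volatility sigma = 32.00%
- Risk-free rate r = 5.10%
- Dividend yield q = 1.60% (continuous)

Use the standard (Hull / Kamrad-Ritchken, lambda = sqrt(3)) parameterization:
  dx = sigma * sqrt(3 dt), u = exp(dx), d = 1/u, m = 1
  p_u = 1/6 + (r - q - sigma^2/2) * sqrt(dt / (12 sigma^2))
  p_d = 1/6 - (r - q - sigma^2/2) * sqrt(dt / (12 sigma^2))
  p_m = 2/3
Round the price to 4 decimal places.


dt = T/N = 0.750000; dx = sigma*sqrt(3*dt) = 0.480000
u = exp(dx) = 1.616074; d = 1/u = 0.618783
p_u = 0.154010, p_m = 0.666667, p_d = 0.179323
Discount per step: exp(-r*dt) = 0.962472
Stock lattice S(k, j) with j the centered position index:
  k=0: S(0,+0) = 24.6200
  k=1: S(1,-1) = 15.2344; S(1,+0) = 24.6200; S(1,+1) = 39.7878
  k=2: S(2,-2) = 9.4268; S(2,-1) = 15.2344; S(2,+0) = 24.6200; S(2,+1) = 39.7878; S(2,+2) = 64.3000
Terminal payoffs V(N, j) = max(K - S_T, 0):
  V(2,-2) = 13.383177; V(2,-1) = 7.575553; V(2,+0) = 0.000000; V(2,+1) = 0.000000; V(2,+2) = 0.000000
Backward induction: V(k, j) = exp(-r*dt) * [p_u * V(k+1, j+1) + p_m * V(k+1, j) + p_d * V(k+1, j-1)]
  V(1,-1) = exp(-r*dt) * [p_u*0.000000 + p_m*7.575553 + p_d*13.383177] = 7.170687
  V(1,+0) = exp(-r*dt) * [p_u*0.000000 + p_m*0.000000 + p_d*7.575553] = 1.307490
  V(1,+1) = exp(-r*dt) * [p_u*0.000000 + p_m*0.000000 + p_d*0.000000] = 0.000000
  V(0,+0) = exp(-r*dt) * [p_u*0.000000 + p_m*1.307490 + p_d*7.170687] = 2.076561

Answer: Price = V(0,0) = 2.0766


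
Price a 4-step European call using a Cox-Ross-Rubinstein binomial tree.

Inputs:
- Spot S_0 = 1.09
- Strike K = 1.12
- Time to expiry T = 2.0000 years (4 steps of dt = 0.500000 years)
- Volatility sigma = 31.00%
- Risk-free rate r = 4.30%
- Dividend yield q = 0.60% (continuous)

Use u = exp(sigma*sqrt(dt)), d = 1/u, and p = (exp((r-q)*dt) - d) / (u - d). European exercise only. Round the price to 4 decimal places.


dt = T/N = 0.500000
u = exp(sigma*sqrt(dt)) = 1.245084; d = 1/u = 0.803159
p = (exp((r-q)*dt) - d) / (u - d) = 0.487669
Discount per step: exp(-r*dt) = 0.978729
Stock lattice S(k, i) with i counting down-moves:
  k=0: S(0,0) = 1.0900
  k=1: S(1,0) = 1.3571; S(1,1) = 0.8754
  k=2: S(2,0) = 1.6898; S(2,1) = 1.0900; S(2,2) = 0.7031
  k=3: S(3,0) = 2.1039; S(3,1) = 1.3571; S(3,2) = 0.8754; S(3,3) = 0.5647
  k=4: S(4,0) = 2.6195; S(4,1) = 1.6898; S(4,2) = 1.0900; S(4,3) = 0.7031; S(4,4) = 0.4536
Terminal payoffs V(N, i) = max(S_T - K, 0):
  V(4,0) = 1.499517; V(4,1) = 0.569756; V(4,2) = 0.000000; V(4,3) = 0.000000; V(4,4) = 0.000000
Backward induction: V(k, i) = exp(-r*dt) * [p * V(k+1, i) + (1-p) * V(k+1, i+1)].
  V(3,0) = exp(-r*dt) * [p*1.499517 + (1-p)*0.569756] = 1.001409
  V(3,1) = exp(-r*dt) * [p*0.569756 + (1-p)*0.000000] = 0.271942
  V(3,2) = exp(-r*dt) * [p*0.000000 + (1-p)*0.000000] = 0.000000
  V(3,3) = exp(-r*dt) * [p*0.000000 + (1-p)*0.000000] = 0.000000
  V(2,0) = exp(-r*dt) * [p*1.001409 + (1-p)*0.271942] = 0.614330
  V(2,1) = exp(-r*dt) * [p*0.271942 + (1-p)*0.000000] = 0.129797
  V(2,2) = exp(-r*dt) * [p*0.000000 + (1-p)*0.000000] = 0.000000
  V(1,0) = exp(-r*dt) * [p*0.614330 + (1-p)*0.129797] = 0.358302
  V(1,1) = exp(-r*dt) * [p*0.129797 + (1-p)*0.000000] = 0.061952
  V(0,0) = exp(-r*dt) * [p*0.358302 + (1-p)*0.061952] = 0.202081

Answer: Price = V(0,0) = 0.2021


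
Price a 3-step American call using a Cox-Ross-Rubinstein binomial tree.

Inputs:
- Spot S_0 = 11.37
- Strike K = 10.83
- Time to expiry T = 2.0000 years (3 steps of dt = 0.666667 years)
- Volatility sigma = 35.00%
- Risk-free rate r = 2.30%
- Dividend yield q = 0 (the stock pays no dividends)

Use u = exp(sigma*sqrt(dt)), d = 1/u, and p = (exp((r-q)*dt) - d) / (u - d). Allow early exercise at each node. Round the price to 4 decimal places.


dt = T/N = 0.666667
u = exp(sigma*sqrt(dt)) = 1.330791; d = 1/u = 0.751433
p = (exp((r-q)*dt) - d) / (u - d) = 0.455709
Discount per step: exp(-r*dt) = 0.984784
Stock lattice S(k, i) with i counting down-moves:
  k=0: S(0,0) = 11.3700
  k=1: S(1,0) = 15.1311; S(1,1) = 8.5438
  k=2: S(2,0) = 20.1363; S(2,1) = 11.3700; S(2,2) = 6.4201
  k=3: S(3,0) = 26.7973; S(3,1) = 15.1311; S(3,2) = 8.5438; S(3,3) = 4.8243
Terminal payoffs V(N, i) = max(S_T - K, 0):
  V(3,0) = 15.967262; V(3,1) = 4.301098; V(3,2) = 0.000000; V(3,3) = 0.000000
Backward induction: V(k, i) = exp(-r*dt) * [p * V(k+1, i) + (1-p) * V(k+1, i+1)]; then take max(V_cont, immediate exercise) for American.
  V(2,0) = exp(-r*dt) * [p*15.967262 + (1-p)*4.301098] = 9.471129; exercise = 9.306335; V(2,0) = max -> 9.471129
  V(2,1) = exp(-r*dt) * [p*4.301098 + (1-p)*0.000000] = 1.930224; exercise = 0.540000; V(2,1) = max -> 1.930224
  V(2,2) = exp(-r*dt) * [p*0.000000 + (1-p)*0.000000] = 0.000000; exercise = 0.000000; V(2,2) = max -> 0.000000
  V(1,0) = exp(-r*dt) * [p*9.471129 + (1-p)*1.930224] = 5.285019; exercise = 4.301098; V(1,0) = max -> 5.285019
  V(1,1) = exp(-r*dt) * [p*1.930224 + (1-p)*0.000000] = 0.866235; exercise = 0.000000; V(1,1) = max -> 0.866235
  V(0,0) = exp(-r*dt) * [p*5.285019 + (1-p)*0.866235] = 2.836092; exercise = 0.540000; V(0,0) = max -> 2.836092

Answer: Price = V(0,0) = 2.8361


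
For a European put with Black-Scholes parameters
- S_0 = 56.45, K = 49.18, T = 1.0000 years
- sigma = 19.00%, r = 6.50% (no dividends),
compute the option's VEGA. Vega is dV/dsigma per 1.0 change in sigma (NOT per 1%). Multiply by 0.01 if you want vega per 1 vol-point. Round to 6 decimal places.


d1 = 1.1627276516; d2 = 0.9727276516
phi(d1) = 0.2029275360; exp(-qT) = 1.0000000000; exp(-rT) = 0.9370674634
Vega = S * exp(-qT) * phi(d1) * sqrt(T) = 56.4500 * 1.0000000000 * 0.2029275360 * 1.0000000000 = 11.455259

Answer: Vega = 11.455259


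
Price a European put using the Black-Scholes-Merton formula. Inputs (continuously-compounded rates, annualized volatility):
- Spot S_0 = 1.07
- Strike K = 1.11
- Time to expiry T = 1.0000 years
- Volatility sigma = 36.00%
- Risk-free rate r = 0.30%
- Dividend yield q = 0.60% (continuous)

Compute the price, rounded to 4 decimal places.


Answer: Price = 0.1775

Derivation:
d1 = (ln(S/K) + (r - q + 0.5*sigma^2) * T) / (sigma * sqrt(T)) = 0.06971843
d2 = d1 - sigma * sqrt(T) = -0.29028157
exp(-rT) = 0.99700450; exp(-qT) = 0.99401796
P = K * exp(-rT) * N(-d2) - S_0 * exp(-qT) * N(-d1)
N(-d1) = 0.47220889; N(-d2) = 0.61419958
P = 1.1100 * 0.99700450 * 0.61419958 - 1.0700 * 0.99401796 * 0.47220889 = 0.1775


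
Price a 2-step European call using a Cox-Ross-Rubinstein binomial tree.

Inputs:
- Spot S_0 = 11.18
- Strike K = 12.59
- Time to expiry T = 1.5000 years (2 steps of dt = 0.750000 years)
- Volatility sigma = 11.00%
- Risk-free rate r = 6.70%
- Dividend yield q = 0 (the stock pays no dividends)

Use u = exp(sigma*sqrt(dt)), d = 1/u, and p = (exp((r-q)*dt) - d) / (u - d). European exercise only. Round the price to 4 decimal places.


dt = T/N = 0.750000
u = exp(sigma*sqrt(dt)) = 1.099948; d = 1/u = 0.909134
p = (exp((r-q)*dt) - d) / (u - d) = 0.746277
Discount per step: exp(-r*dt) = 0.950992
Stock lattice S(k, i) with i counting down-moves:
  k=0: S(0,0) = 11.1800
  k=1: S(1,0) = 12.2974; S(1,1) = 10.1641
  k=2: S(2,0) = 13.5265; S(2,1) = 11.1800; S(2,2) = 9.2405
Terminal payoffs V(N, i) = max(S_T - K, 0):
  V(2,0) = 0.936518; V(2,1) = 0.000000; V(2,2) = 0.000000
Backward induction: V(k, i) = exp(-r*dt) * [p * V(k+1, i) + (1-p) * V(k+1, i+1)].
  V(1,0) = exp(-r*dt) * [p*0.936518 + (1-p)*0.000000] = 0.664650
  V(1,1) = exp(-r*dt) * [p*0.000000 + (1-p)*0.000000] = 0.000000
  V(0,0) = exp(-r*dt) * [p*0.664650 + (1-p)*0.000000] = 0.471704

Answer: Price = V(0,0) = 0.4717


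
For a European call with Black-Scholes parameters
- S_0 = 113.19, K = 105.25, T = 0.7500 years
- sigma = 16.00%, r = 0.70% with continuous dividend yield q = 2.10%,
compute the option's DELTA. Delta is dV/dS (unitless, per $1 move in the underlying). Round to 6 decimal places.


Answer: Delta = 0.686999

Derivation:
d1 = 0.5183836826; d2 = 0.3798196180
phi(d1) = 0.3487850830; exp(-qT) = 0.9843733826; exp(-rT) = 0.9947637572
N(d1) = 0.6979047014
Delta = exp(-qT) * N(d1) = 0.9843733826 * 0.6979047014 = 0.686999


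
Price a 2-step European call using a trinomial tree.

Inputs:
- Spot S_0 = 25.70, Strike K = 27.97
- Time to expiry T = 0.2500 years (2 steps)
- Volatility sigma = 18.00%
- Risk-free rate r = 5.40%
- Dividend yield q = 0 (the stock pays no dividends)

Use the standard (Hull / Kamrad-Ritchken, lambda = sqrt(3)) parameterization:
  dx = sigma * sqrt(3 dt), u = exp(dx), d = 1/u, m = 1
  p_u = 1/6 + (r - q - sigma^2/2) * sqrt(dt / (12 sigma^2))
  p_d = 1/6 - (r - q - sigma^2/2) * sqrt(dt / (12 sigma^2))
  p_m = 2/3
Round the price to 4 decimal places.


dt = T/N = 0.125000; dx = sigma*sqrt(3*dt) = 0.110227
u = exp(dx) = 1.116532; d = 1/u = 0.895631
p_u = 0.188100, p_m = 0.666667, p_d = 0.145234
Discount per step: exp(-r*dt) = 0.993273
Stock lattice S(k, j) with j the centered position index:
  k=0: S(0,+0) = 25.7000
  k=1: S(1,-1) = 23.0177; S(1,+0) = 25.7000; S(1,+1) = 28.6949
  k=2: S(2,-2) = 20.6154; S(2,-1) = 23.0177; S(2,+0) = 25.7000; S(2,+1) = 28.6949; S(2,+2) = 32.0387
Terminal payoffs V(N, j) = max(S_T - K, 0):
  V(2,-2) = 0.000000; V(2,-1) = 0.000000; V(2,+0) = 0.000000; V(2,+1) = 0.724861; V(2,+2) = 4.068717
Backward induction: V(k, j) = exp(-r*dt) * [p_u * V(k+1, j+1) + p_m * V(k+1, j) + p_d * V(k+1, j-1)]
  V(1,-1) = exp(-r*dt) * [p_u*0.000000 + p_m*0.000000 + p_d*0.000000] = 0.000000
  V(1,+0) = exp(-r*dt) * [p_u*0.724861 + p_m*0.000000 + p_d*0.000000] = 0.135429
  V(1,+1) = exp(-r*dt) * [p_u*4.068717 + p_m*0.724861 + p_d*0.000000] = 1.240165
  V(0,+0) = exp(-r*dt) * [p_u*1.240165 + p_m*0.135429 + p_d*0.000000] = 0.321384

Answer: Price = V(0,0) = 0.3214
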